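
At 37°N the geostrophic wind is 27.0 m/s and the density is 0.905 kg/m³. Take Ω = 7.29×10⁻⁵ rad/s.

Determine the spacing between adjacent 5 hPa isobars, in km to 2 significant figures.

Coriolis parameter at 37°N:
f = 2Ω sin φ = 2 × 7.29×10⁻⁵ × sin 37° = 8.77×10⁻⁵ s⁻¹
Geostrophic balance rearranged: |∂P/∂n| = f ρ V_g
|∂P/∂n| = 8.77×10⁻⁵ × 0.905 × 27.0 = 2.14×10⁻³ Pa/m
Isobar spacing: Δn = ΔP/|∂P/∂n| = 500 Pa / 2.14×10⁻³ Pa/m = 233205 m ≈ 230 km

230 km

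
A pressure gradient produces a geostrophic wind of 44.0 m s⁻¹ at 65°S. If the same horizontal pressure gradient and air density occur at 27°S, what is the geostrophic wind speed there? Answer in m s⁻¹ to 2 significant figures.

88 m s⁻¹

With the same pressure gradient and density, V_g ∝ 1/f ∝ 1/sin φ.
V₂ = V₁ · sin φ₁ / sin φ₂ = 44.0 × sin 65° / sin 27°
V₂ = 44.0 × 0.9063/0.4540 = 88 m s⁻¹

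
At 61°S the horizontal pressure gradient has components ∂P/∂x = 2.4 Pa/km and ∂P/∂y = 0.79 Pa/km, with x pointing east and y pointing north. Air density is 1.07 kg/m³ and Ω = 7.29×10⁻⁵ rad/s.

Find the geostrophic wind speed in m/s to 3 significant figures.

Coriolis parameter at 61°S:
f = 2Ω sin φ = 2 × 7.29×10⁻⁵ × sin 61° = 1.28×10⁻⁴ s⁻¹
In the Southern Hemisphere f is negative: f = −1.28×10⁻⁴ s⁻¹.
Component geostrophic relations (x east, y north):
u_g = −(1/(fρ)) ∂P/∂y,  v_g = (1/(fρ)) ∂P/∂x
u_g = −(0.79×10⁻³)/(−1.28×10⁻⁴ × 1.07) = 5.79 m/s;  v_g = (2.4×10⁻³)/(−1.28×10⁻⁴ × 1.07) = −17.6 m/s
|V_g| = √(u_g² + v_g²) = 18.5 m/s

18.5 m/s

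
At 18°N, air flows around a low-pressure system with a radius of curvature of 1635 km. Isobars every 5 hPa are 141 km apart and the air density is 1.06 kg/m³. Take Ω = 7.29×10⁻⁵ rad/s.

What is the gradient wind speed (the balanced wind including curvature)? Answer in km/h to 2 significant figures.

160 km/h

Coriolis parameter at 18°N:
f = 2Ω sin φ = 2 × 7.29×10⁻⁵ × sin 18° = 4.51×10⁻⁵ s⁻¹
Pressure gradient: |∂P/∂n| = 500 Pa / 141000 m = 3.55×10⁻³ Pa/m
Geostrophic speed: V_g = |∂P/∂n|/(fρ) = 3.55×10⁻³/(4.51×10⁻⁵ × 1.06) = 74.3 m/s
Around a low, centrifugal force acts outward with Coriolis, so pressure-gradient force balances both:
(1/ρ)|∂P/∂n| = fV + V²/R  →  V² + fR·V − fR·V_g = 0
With fR = 4.51×10⁻⁵ × 1635×10³ m = 73.7 m/s:
V = [−fR + √((fR)² + 4 fR V_g)]/2 = [−73.7 + √(73.7² + 4×73.7×74.3)]/2 = 45.8 m/s
Subgeostrophic (V < V_g = 74.3 m/s), as expected around a low.
Converting: 45.8 m/s × 3.6 = 160 km/h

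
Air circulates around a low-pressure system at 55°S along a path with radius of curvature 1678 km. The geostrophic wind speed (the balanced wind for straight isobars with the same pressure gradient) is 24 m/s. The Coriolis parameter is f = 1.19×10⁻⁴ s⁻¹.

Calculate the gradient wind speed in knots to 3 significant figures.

42.1 knots

Around a low, centrifugal force acts outward with Coriolis, so pressure-gradient force balances both:
(1/ρ)|∂P/∂n| = fV + V²/R  →  V² + fR·V − fR·V_g = 0
With fR = 1.19×10⁻⁴ × 1678×10³ m = 200 m/s:
V = [−fR + √((fR)² + 4 fR V_g)]/2 = [−200 + √(200² + 4×200×24)]/2 = 21.7 m/s
Subgeostrophic (V < V_g = 24 m/s), as expected around a low.
Converting: 21.7 m/s × 1.944 = 42.1 knots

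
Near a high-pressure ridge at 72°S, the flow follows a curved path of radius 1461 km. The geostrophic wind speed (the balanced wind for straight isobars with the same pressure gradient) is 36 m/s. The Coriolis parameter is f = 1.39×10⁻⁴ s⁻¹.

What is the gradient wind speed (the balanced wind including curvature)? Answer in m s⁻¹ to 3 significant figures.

Around a high, pressure-gradient force acts outward with centrifugal, so Coriolis balances both:
fV = (1/ρ)|∂P/∂n| + V²/R  →  V² − fR·V + fR·V_g = 0
With fR = 1.39×10⁻⁴ × 1461×10³ m = 203 m/s:
V = [fR − √((fR)² − 4 fR V_g)]/2 = [203 − √(203² − 4×203×36)]/2 = 46.8 m/s
Supergeostrophic (V > V_g = 36 m/s), as expected around a high.

46.8 m s⁻¹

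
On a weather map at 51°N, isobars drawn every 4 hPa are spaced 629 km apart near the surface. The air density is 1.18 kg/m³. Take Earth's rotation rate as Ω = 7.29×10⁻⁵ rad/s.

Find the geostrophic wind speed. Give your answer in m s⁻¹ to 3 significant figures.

4.76 m s⁻¹

Coriolis parameter at 51°N:
f = 2Ω sin φ = 2 × 7.29×10⁻⁵ × sin 51° = 1.13×10⁻⁴ s⁻¹
Pressure gradient: |∂P/∂n| = 400 Pa / 629000 m = 6.36×10⁻⁴ Pa/m
Geostrophic balance (pressure-gradient force = Coriolis force):
V_g = (1/(fρ)) |∂P/∂n| = 6.36×10⁻⁴ / (1.13×10⁻⁴ × 1.18) = 4.76 m/s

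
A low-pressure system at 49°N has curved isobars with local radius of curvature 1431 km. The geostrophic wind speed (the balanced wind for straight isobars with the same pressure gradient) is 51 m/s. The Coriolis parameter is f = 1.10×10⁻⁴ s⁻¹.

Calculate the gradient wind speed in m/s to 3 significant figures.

40.6 m/s

Around a low, centrifugal force acts outward with Coriolis, so pressure-gradient force balances both:
(1/ρ)|∂P/∂n| = fV + V²/R  →  V² + fR·V − fR·V_g = 0
With fR = 1.10×10⁻⁴ × 1431×10³ m = 157 m/s:
V = [−fR + √((fR)² + 4 fR V_g)]/2 = [−157 + √(157² + 4×157×51)]/2 = 40.6 m/s
Subgeostrophic (V < V_g = 51 m/s), as expected around a low.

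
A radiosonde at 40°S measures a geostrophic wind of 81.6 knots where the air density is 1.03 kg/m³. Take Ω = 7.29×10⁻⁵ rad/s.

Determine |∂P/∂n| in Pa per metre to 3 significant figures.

Coriolis parameter at 40°S:
f = 2Ω sin φ = 2 × 7.29×10⁻⁵ × sin 40° = 9.37×10⁻⁵ s⁻¹
Wind speed in SI: 81.6 knots = 42.0 m/s
Geostrophic balance rearranged: |∂P/∂n| = f ρ V_g
|∂P/∂n| = 9.37×10⁻⁵ × 1.03 × 42.0 = 4.05×10⁻³ Pa/m

4.05×10⁻³ Pa/m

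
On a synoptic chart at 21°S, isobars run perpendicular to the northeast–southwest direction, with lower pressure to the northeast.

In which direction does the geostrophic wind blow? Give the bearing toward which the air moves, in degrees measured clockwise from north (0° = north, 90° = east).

315°

The pressure-gradient force points toward the northeast (bearing 045°).
Geostrophic balance: in the Southern Hemisphere the Coriolis force deflects motion to the left, so the geostrophic wind blows 90° to the left of the pressure-gradient force (low pressure on the right).
Rotating 045° by 90° counterclockwise gives 315° — the wind blows toward the northwest.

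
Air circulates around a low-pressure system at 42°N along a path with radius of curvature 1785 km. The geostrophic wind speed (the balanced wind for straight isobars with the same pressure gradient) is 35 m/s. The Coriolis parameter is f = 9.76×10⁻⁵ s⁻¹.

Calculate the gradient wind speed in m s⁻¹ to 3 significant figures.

Around a low, centrifugal force acts outward with Coriolis, so pressure-gradient force balances both:
(1/ρ)|∂P/∂n| = fV + V²/R  →  V² + fR·V − fR·V_g = 0
With fR = 9.76×10⁻⁵ × 1785×10³ m = 174 m/s:
V = [−fR + √((fR)² + 4 fR V_g)]/2 = [−174 + √(174² + 4×174×35)]/2 = 29.9 m/s
Subgeostrophic (V < V_g = 35 m/s), as expected around a low.

29.9 m s⁻¹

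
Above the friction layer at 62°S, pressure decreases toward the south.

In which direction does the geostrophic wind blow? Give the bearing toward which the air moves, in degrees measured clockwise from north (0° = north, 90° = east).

090°

The pressure-gradient force points toward the south (bearing 180°).
Geostrophic balance: in the Southern Hemisphere the Coriolis force deflects motion to the left, so the geostrophic wind blows 90° to the left of the pressure-gradient force (low pressure on the right).
Rotating 180° by 90° counterclockwise gives 090° — the wind blows toward the east.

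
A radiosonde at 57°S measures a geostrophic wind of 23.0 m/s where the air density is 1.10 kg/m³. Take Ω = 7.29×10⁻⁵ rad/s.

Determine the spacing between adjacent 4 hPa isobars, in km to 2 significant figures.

130 km

Coriolis parameter at 57°S:
f = 2Ω sin φ = 2 × 7.29×10⁻⁵ × sin 57° = 1.22×10⁻⁴ s⁻¹
Geostrophic balance rearranged: |∂P/∂n| = f ρ V_g
|∂P/∂n| = 1.22×10⁻⁴ × 1.10 × 23.0 = 3.09×10⁻³ Pa/m
Isobar spacing: Δn = ΔP/|∂P/∂n| = 400 Pa / 3.09×10⁻³ Pa/m = 129298 m ≈ 130 km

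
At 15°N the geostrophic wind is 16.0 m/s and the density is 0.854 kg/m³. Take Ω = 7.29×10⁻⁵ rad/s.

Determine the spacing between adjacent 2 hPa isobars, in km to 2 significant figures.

390 km

Coriolis parameter at 15°N:
f = 2Ω sin φ = 2 × 7.29×10⁻⁵ × sin 15° = 3.77×10⁻⁵ s⁻¹
Geostrophic balance rearranged: |∂P/∂n| = f ρ V_g
|∂P/∂n| = 3.77×10⁻⁵ × 0.854 × 16.0 = 5.16×10⁻⁴ Pa/m
Isobar spacing: Δn = ΔP/|∂P/∂n| = 200 Pa / 5.16×10⁻⁴ Pa/m = 387881 m ≈ 390 km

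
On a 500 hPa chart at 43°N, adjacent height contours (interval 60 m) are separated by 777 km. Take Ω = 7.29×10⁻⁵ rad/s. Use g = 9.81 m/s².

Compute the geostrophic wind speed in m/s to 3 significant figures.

Coriolis parameter at 43°N:
f = 2Ω sin φ = 2 × 7.29×10⁻⁵ × sin 43° = 9.94×10⁻⁵ s⁻¹
Height gradient: |∂Z/∂n| = 60 m / 777000 m = 7.72×10⁻⁵
On a pressure surface, geostrophic balance gives V_g = (g/f)|∂Z/∂n|:
V_g = 9.81 × 7.72×10⁻⁵ / 9.94×10⁻⁵ = 7.62 m/s

7.62 m/s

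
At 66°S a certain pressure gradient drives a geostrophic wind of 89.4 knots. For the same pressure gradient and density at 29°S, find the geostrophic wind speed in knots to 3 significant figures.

With the same pressure gradient and density, V_g ∝ 1/f ∝ 1/sin φ.
V₂ = V₁ · sin φ₁ / sin φ₂ = 89.4 × sin 66° / sin 29°
V₂ = 89.4 × 0.9135/0.4848 = 168 knots

168 knots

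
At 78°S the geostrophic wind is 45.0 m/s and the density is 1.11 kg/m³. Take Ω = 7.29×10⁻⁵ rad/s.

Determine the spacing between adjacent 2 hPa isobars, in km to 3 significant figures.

Coriolis parameter at 78°S:
f = 2Ω sin φ = 2 × 7.29×10⁻⁵ × sin 78° = 1.43×10⁻⁴ s⁻¹
Geostrophic balance rearranged: |∂P/∂n| = f ρ V_g
|∂P/∂n| = 1.43×10⁻⁴ × 1.11 × 45.0 = 7.12×10⁻³ Pa/m
Isobar spacing: Δn = ΔP/|∂P/∂n| = 200 Pa / 7.12×10⁻³ Pa/m = 28076 m ≈ 28.1 km

28.1 km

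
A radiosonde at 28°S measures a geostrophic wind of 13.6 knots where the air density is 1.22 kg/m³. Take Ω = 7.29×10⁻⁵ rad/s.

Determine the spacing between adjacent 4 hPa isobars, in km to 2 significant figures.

Coriolis parameter at 28°S:
f = 2Ω sin φ = 2 × 7.29×10⁻⁵ × sin 28° = 6.84×10⁻⁵ s⁻¹
Wind speed in SI: 13.6 knots = 7.00 m/s
Geostrophic balance rearranged: |∂P/∂n| = f ρ V_g
|∂P/∂n| = 6.84×10⁻⁵ × 1.22 × 7.00 = 5.84×10⁻⁴ Pa/m
Isobar spacing: Δn = ΔP/|∂P/∂n| = 400 Pa / 5.84×10⁻⁴ Pa/m = 684631 m ≈ 680 km

680 km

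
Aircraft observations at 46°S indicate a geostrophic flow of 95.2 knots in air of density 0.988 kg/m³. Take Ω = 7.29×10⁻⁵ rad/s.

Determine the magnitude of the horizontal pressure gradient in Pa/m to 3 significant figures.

Coriolis parameter at 46°S:
f = 2Ω sin φ = 2 × 7.29×10⁻⁵ × sin 46° = 1.05×10⁻⁴ s⁻¹
Wind speed in SI: 95.2 knots = 49.0 m/s
Geostrophic balance rearranged: |∂P/∂n| = f ρ V_g
|∂P/∂n| = 1.05×10⁻⁴ × 0.988 × 49.0 = 5.07×10⁻³ Pa/m

5.07×10⁻³ Pa/m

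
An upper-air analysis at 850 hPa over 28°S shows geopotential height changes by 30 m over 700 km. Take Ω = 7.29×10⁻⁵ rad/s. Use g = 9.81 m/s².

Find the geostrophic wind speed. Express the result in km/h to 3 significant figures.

Coriolis parameter at 28°S:
f = 2Ω sin φ = 2 × 7.29×10⁻⁵ × sin 28° = 6.84×10⁻⁵ s⁻¹
Height gradient: |∂Z/∂n| = 30 m / 700000 m = 4.29×10⁻⁵
On a pressure surface, geostrophic balance gives V_g = (g/f)|∂Z/∂n|:
V_g = 9.81 × 4.29×10⁻⁵ / 6.84×10⁻⁵ = 6.14 m/s
Converting: 6.14 m/s × 3.6 = 22.1 km/h

22.1 km/h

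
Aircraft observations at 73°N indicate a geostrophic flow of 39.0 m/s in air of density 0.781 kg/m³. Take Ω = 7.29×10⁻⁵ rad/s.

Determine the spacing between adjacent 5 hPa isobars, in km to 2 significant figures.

120 km

Coriolis parameter at 73°N:
f = 2Ω sin φ = 2 × 7.29×10⁻⁵ × sin 73° = 1.39×10⁻⁴ s⁻¹
Geostrophic balance rearranged: |∂P/∂n| = f ρ V_g
|∂P/∂n| = 1.39×10⁻⁴ × 0.781 × 39.0 = 4.25×10⁻³ Pa/m
Isobar spacing: Δn = ΔP/|∂P/∂n| = 500 Pa / 4.25×10⁻³ Pa/m = 117734 m ≈ 120 km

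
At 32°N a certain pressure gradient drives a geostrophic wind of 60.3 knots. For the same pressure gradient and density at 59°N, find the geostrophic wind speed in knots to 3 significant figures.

37.3 knots

With the same pressure gradient and density, V_g ∝ 1/f ∝ 1/sin φ.
V₂ = V₁ · sin φ₁ / sin φ₂ = 60.3 × sin 32° / sin 59°
V₂ = 60.3 × 0.5299/0.8572 = 37.3 knots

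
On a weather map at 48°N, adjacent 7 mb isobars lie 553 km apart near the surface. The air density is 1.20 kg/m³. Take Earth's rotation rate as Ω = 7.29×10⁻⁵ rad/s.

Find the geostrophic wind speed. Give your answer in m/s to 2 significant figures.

Coriolis parameter at 48°N:
f = 2Ω sin φ = 2 × 7.29×10⁻⁵ × sin 48° = 1.08×10⁻⁴ s⁻¹
Pressure gradient: |∂P/∂n| = 700 Pa / 553000 m = 1.27×10⁻³ Pa/m
Geostrophic balance (pressure-gradient force = Coriolis force):
V_g = (1/(fρ)) |∂P/∂n| = 1.27×10⁻³ / (1.08×10⁻⁴ × 1.20) = 9.74 m/s

9.7 m/s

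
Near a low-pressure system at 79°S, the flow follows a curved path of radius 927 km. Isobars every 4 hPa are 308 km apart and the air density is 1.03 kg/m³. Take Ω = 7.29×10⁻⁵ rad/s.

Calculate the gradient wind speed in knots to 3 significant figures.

Coriolis parameter at 79°S:
f = 2Ω sin φ = 2 × 7.29×10⁻⁵ × sin 79° = 1.43×10⁻⁴ s⁻¹
Pressure gradient: |∂P/∂n| = 400 Pa / 308000 m = 1.30×10⁻³ Pa/m
Geostrophic speed: V_g = |∂P/∂n|/(fρ) = 1.30×10⁻³/(1.43×10⁻⁴ × 1.03) = 8.81 m/s
Around a low, centrifugal force acts outward with Coriolis, so pressure-gradient force balances both:
(1/ρ)|∂P/∂n| = fV + V²/R  →  V² + fR·V − fR·V_g = 0
With fR = 1.43×10⁻⁴ × 927×10³ m = 133 m/s:
V = [−fR + √((fR)² + 4 fR V_g)]/2 = [−133 + √(133² + 4×133×8.81)]/2 = 8.29 m/s
Subgeostrophic (V < V_g = 8.81 m/s), as expected around a low.
Converting: 8.29 m/s × 1.944 = 16.1 knots

16.1 knots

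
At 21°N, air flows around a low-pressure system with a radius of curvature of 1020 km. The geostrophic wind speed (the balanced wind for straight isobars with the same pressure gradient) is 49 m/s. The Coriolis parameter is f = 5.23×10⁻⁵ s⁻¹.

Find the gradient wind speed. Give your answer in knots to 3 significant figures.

Around a low, centrifugal force acts outward with Coriolis, so pressure-gradient force balances both:
(1/ρ)|∂P/∂n| = fV + V²/R  →  V² + fR·V − fR·V_g = 0
With fR = 5.23×10⁻⁵ × 1020×10³ m = 53.3 m/s:
V = [−fR + √((fR)² + 4 fR V_g)]/2 = [−53.3 + √(53.3² + 4×53.3×49)]/2 = 31 m/s
Subgeostrophic (V < V_g = 49 m/s), as expected around a low.
Converting: 31 m/s × 1.944 = 60.2 knots

60.2 knots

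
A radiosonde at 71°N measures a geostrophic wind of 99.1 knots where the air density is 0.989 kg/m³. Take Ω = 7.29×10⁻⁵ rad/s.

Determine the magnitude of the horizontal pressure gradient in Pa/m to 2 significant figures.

7.0×10⁻³ Pa/m

Coriolis parameter at 71°N:
f = 2Ω sin φ = 2 × 7.29×10⁻⁵ × sin 71° = 1.38×10⁻⁴ s⁻¹
Wind speed in SI: 99.1 knots = 51.0 m/s
Geostrophic balance rearranged: |∂P/∂n| = f ρ V_g
|∂P/∂n| = 1.38×10⁻⁴ × 0.989 × 51.0 = 6.95×10⁻³ Pa/m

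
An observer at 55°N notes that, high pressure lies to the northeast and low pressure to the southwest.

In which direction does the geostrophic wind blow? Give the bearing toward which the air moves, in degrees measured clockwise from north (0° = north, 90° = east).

The pressure-gradient force points toward the southwest (bearing 225°).
Geostrophic balance: in the Northern Hemisphere the Coriolis force deflects motion to the right, so the geostrophic wind blows 90° to the right of the pressure-gradient force (low pressure on the left).
Rotating 225° by 90° clockwise gives 315° — the wind blows toward the northwest.

315°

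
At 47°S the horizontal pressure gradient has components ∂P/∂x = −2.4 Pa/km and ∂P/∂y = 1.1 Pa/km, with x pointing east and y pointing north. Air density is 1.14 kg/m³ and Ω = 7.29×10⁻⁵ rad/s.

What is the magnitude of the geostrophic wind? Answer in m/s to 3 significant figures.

Coriolis parameter at 47°S:
f = 2Ω sin φ = 2 × 7.29×10⁻⁵ × sin 47° = 1.07×10⁻⁴ s⁻¹
In the Southern Hemisphere f is negative: f = −1.07×10⁻⁴ s⁻¹.
Component geostrophic relations (x east, y north):
u_g = −(1/(fρ)) ∂P/∂y,  v_g = (1/(fρ)) ∂P/∂x
u_g = −(1.1×10⁻³)/(−1.07×10⁻⁴ × 1.14) = 9.05 m/s;  v_g = (−2.4×10⁻³)/(−1.07×10⁻⁴ × 1.14) = 19.7 m/s
|V_g| = √(u_g² + v_g²) = 21.7 m/s

21.7 m/s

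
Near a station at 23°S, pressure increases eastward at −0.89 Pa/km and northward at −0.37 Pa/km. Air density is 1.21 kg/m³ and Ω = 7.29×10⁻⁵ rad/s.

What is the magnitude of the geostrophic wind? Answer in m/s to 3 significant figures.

14.0 m/s

Coriolis parameter at 23°S:
f = 2Ω sin φ = 2 × 7.29×10⁻⁵ × sin 23° = 5.70×10⁻⁵ s⁻¹
In the Southern Hemisphere f is negative: f = −5.70×10⁻⁵ s⁻¹.
Component geostrophic relations (x east, y north):
u_g = −(1/(fρ)) ∂P/∂y,  v_g = (1/(fρ)) ∂P/∂x
u_g = −(−0.37×10⁻³)/(−5.70×10⁻⁵ × 1.21) = −5.37 m/s;  v_g = (−0.89×10⁻³)/(−5.70×10⁻⁵ × 1.21) = 12.9 m/s
|V_g| = √(u_g² + v_g²) = 14.0 m/s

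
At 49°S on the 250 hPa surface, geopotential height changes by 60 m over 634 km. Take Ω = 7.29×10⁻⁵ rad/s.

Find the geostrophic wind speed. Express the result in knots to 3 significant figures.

Coriolis parameter at 49°S:
f = 2Ω sin φ = 2 × 7.29×10⁻⁵ × sin 49° = 1.10×10⁻⁴ s⁻¹
Height gradient: |∂Z/∂n| = 60 m / 634000 m = 9.46×10⁻⁵
On a pressure surface, geostrophic balance gives V_g = (g/f)|∂Z/∂n|:
V_g = 9.81 × 9.46×10⁻⁵ / 1.10×10⁻⁴ = 8.44 m/s
Converting: 8.44 m/s × 1.944 = 16.4 knots

16.4 knots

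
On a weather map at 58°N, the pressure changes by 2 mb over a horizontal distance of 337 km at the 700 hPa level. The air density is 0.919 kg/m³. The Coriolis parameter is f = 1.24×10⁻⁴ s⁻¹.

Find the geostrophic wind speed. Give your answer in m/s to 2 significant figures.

Pressure gradient: |∂P/∂n| = 200 Pa / 337000 m = 5.93×10⁻⁴ Pa/m
Geostrophic balance (pressure-gradient force = Coriolis force):
V_g = (1/(fρ)) |∂P/∂n| = 5.93×10⁻⁴ / (1.24×10⁻⁴ × 0.919) = 5.21 m/s

5.2 m/s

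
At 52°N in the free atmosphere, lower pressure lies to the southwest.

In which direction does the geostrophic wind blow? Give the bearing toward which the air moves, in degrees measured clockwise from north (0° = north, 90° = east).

315°

The pressure-gradient force points toward the southwest (bearing 225°).
Geostrophic balance: in the Northern Hemisphere the Coriolis force deflects motion to the right, so the geostrophic wind blows 90° to the right of the pressure-gradient force (low pressure on the left).
Rotating 225° by 90° clockwise gives 315° — the wind blows toward the northwest.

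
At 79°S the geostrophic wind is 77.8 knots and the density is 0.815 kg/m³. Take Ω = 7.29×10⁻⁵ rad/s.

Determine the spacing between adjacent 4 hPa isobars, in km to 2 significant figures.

86 km

Coriolis parameter at 79°S:
f = 2Ω sin φ = 2 × 7.29×10⁻⁵ × sin 79° = 1.43×10⁻⁴ s⁻¹
Wind speed in SI: 77.8 knots = 40.0 m/s
Geostrophic balance rearranged: |∂P/∂n| = f ρ V_g
|∂P/∂n| = 1.43×10⁻⁴ × 0.815 × 40.0 = 4.67×10⁻³ Pa/m
Isobar spacing: Δn = ΔP/|∂P/∂n| = 400 Pa / 4.67×10⁻³ Pa/m = 85680 m ≈ 86 km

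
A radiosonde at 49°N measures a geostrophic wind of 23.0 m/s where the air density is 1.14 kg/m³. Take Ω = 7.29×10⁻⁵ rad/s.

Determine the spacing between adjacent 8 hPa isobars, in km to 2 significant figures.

Coriolis parameter at 49°N:
f = 2Ω sin φ = 2 × 7.29×10⁻⁵ × sin 49° = 1.10×10⁻⁴ s⁻¹
Geostrophic balance rearranged: |∂P/∂n| = f ρ V_g
|∂P/∂n| = 1.10×10⁻⁴ × 1.14 × 23.0 = 2.89×10⁻³ Pa/m
Isobar spacing: Δn = ΔP/|∂P/∂n| = 800 Pa / 2.89×10⁻³ Pa/m = 277281 m ≈ 280 km

280 km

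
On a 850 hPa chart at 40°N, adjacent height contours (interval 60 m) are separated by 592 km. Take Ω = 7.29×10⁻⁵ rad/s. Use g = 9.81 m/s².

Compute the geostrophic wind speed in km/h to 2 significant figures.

Coriolis parameter at 40°N:
f = 2Ω sin φ = 2 × 7.29×10⁻⁵ × sin 40° = 9.37×10⁻⁵ s⁻¹
Height gradient: |∂Z/∂n| = 60 m / 592000 m = 1.01×10⁻⁴
On a pressure surface, geostrophic balance gives V_g = (g/f)|∂Z/∂n|:
V_g = 9.81 × 1.01×10⁻⁴ / 9.37×10⁻⁵ = 10.6 m/s
Converting: 10.6 m/s × 3.6 = 38 km/h

38 km/h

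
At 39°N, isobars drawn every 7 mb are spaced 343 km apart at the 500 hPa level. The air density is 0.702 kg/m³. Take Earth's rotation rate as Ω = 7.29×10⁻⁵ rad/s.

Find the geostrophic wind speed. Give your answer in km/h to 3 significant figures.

114 km/h

Coriolis parameter at 39°N:
f = 2Ω sin φ = 2 × 7.29×10⁻⁵ × sin 39° = 9.18×10⁻⁵ s⁻¹
Pressure gradient: |∂P/∂n| = 700 Pa / 343000 m = 2.04×10⁻³ Pa/m
Geostrophic balance (pressure-gradient force = Coriolis force):
V_g = (1/(fρ)) |∂P/∂n| = 2.04×10⁻³ / (9.18×10⁻⁵ × 0.702) = 31.7 m/s
Converting: 31.7 m/s × 3.6 = 114 km/h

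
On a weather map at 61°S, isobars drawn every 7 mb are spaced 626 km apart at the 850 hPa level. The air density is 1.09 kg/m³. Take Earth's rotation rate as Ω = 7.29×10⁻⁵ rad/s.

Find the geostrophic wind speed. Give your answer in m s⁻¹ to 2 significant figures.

8.0 m s⁻¹

Coriolis parameter at 61°S:
f = 2Ω sin φ = 2 × 7.29×10⁻⁵ × sin 61° = 1.28×10⁻⁴ s⁻¹
Pressure gradient: |∂P/∂n| = 700 Pa / 626000 m = 1.12×10⁻³ Pa/m
Geostrophic balance (pressure-gradient force = Coriolis force):
V_g = (1/(fρ)) |∂P/∂n| = 1.12×10⁻³ / (1.28×10⁻⁴ × 1.09) = 8.04 m/s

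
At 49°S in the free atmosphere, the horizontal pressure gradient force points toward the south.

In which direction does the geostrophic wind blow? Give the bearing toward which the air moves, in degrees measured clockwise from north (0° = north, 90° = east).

The pressure-gradient force points toward the south (bearing 180°).
Geostrophic balance: in the Southern Hemisphere the Coriolis force deflects motion to the left, so the geostrophic wind blows 90° to the left of the pressure-gradient force (low pressure on the right).
Rotating 180° by 90° counterclockwise gives 090° — the wind blows toward the east.

090°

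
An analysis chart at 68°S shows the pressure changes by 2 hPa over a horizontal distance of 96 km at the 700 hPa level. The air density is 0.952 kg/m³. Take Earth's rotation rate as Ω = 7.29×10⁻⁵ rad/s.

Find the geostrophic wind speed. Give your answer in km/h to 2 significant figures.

58 km/h

Coriolis parameter at 68°S:
f = 2Ω sin φ = 2 × 7.29×10⁻⁵ × sin 68° = 1.35×10⁻⁴ s⁻¹
Pressure gradient: |∂P/∂n| = 200 Pa / 96000 m = 2.08×10⁻³ Pa/m
Geostrophic balance (pressure-gradient force = Coriolis force):
V_g = (1/(fρ)) |∂P/∂n| = 2.08×10⁻³ / (1.35×10⁻⁴ × 0.952) = 16.2 m/s
Converting: 16.2 m/s × 3.6 = 58 km/h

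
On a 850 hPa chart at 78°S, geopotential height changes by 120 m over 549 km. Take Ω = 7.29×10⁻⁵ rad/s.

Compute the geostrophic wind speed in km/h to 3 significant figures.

Coriolis parameter at 78°S:
f = 2Ω sin φ = 2 × 7.29×10⁻⁵ × sin 78° = 1.43×10⁻⁴ s⁻¹
Height gradient: |∂Z/∂n| = 120 m / 549000 m = 2.19×10⁻⁴
On a pressure surface, geostrophic balance gives V_g = (g/f)|∂Z/∂n|:
V_g = 9.81 × 2.19×10⁻⁴ / 1.43×10⁻⁴ = 15.0 m/s
Converting: 15.0 m/s × 3.6 = 54.1 km/h

54.1 km/h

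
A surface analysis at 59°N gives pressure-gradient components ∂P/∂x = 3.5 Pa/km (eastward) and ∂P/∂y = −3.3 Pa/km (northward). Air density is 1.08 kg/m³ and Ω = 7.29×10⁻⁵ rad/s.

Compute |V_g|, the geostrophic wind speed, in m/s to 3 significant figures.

35.6 m/s

Coriolis parameter at 59°N:
f = 2Ω sin φ = 2 × 7.29×10⁻⁵ × sin 59° = 1.25×10⁻⁴ s⁻¹
Component geostrophic relations (x east, y north):
u_g = −(1/(fρ)) ∂P/∂y,  v_g = (1/(fρ)) ∂P/∂x
u_g = −(−3.3×10⁻³)/(1.25×10⁻⁴ × 1.08) = 24.4 m/s;  v_g = (3.5×10⁻³)/(1.25×10⁻⁴ × 1.08) = 25.9 m/s
|V_g| = √(u_g² + v_g²) = 35.6 m/s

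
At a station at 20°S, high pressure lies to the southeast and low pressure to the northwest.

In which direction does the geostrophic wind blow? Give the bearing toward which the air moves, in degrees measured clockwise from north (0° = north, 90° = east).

The pressure-gradient force points toward the northwest (bearing 315°).
Geostrophic balance: in the Southern Hemisphere the Coriolis force deflects motion to the left, so the geostrophic wind blows 90° to the left of the pressure-gradient force (low pressure on the right).
Rotating 315° by 90° counterclockwise gives 225° — the wind blows toward the southwest.

225°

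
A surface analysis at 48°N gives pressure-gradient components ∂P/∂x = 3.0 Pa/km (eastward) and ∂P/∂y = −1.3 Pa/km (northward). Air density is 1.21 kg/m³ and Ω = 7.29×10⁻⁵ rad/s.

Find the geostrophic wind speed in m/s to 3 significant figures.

Coriolis parameter at 48°N:
f = 2Ω sin φ = 2 × 7.29×10⁻⁵ × sin 48° = 1.08×10⁻⁴ s⁻¹
Component geostrophic relations (x east, y north):
u_g = −(1/(fρ)) ∂P/∂y,  v_g = (1/(fρ)) ∂P/∂x
u_g = −(−1.3×10⁻³)/(1.08×10⁻⁴ × 1.21) = 9.92 m/s;  v_g = (3.0×10⁻³)/(1.08×10⁻⁴ × 1.21) = 22.9 m/s
|V_g| = √(u_g² + v_g²) = 24.9 m/s

24.9 m/s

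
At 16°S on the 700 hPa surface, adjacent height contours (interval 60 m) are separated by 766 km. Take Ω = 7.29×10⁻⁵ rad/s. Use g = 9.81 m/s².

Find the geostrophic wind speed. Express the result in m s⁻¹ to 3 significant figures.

19.1 m s⁻¹

Coriolis parameter at 16°S:
f = 2Ω sin φ = 2 × 7.29×10⁻⁵ × sin 16° = 4.02×10⁻⁵ s⁻¹
Height gradient: |∂Z/∂n| = 60 m / 766000 m = 7.83×10⁻⁵
On a pressure surface, geostrophic balance gives V_g = (g/f)|∂Z/∂n|:
V_g = 9.81 × 7.83×10⁻⁵ / 4.02×10⁻⁵ = 19.1 m/s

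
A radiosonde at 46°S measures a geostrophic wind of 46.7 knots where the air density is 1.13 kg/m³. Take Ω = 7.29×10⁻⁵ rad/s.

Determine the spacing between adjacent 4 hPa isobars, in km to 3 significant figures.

140 km

Coriolis parameter at 46°S:
f = 2Ω sin φ = 2 × 7.29×10⁻⁵ × sin 46° = 1.05×10⁻⁴ s⁻¹
Wind speed in SI: 46.7 knots = 24.0 m/s
Geostrophic balance rearranged: |∂P/∂n| = f ρ V_g
|∂P/∂n| = 1.05×10⁻⁴ × 1.13 × 24.0 = 2.85×10⁻³ Pa/m
Isobar spacing: Δn = ΔP/|∂P/∂n| = 400 Pa / 2.85×10⁻³ Pa/m = 140487 m ≈ 140 km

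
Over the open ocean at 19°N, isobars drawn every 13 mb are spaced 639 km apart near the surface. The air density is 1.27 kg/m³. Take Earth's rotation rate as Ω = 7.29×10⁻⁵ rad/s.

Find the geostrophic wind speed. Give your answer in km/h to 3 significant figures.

121 km/h

Coriolis parameter at 19°N:
f = 2Ω sin φ = 2 × 7.29×10⁻⁵ × sin 19° = 4.75×10⁻⁵ s⁻¹
Pressure gradient: |∂P/∂n| = 1300 Pa / 639000 m = 2.03×10⁻³ Pa/m
Geostrophic balance (pressure-gradient force = Coriolis force):
V_g = (1/(fρ)) |∂P/∂n| = 2.03×10⁻³ / (4.75×10⁻⁵ × 1.27) = 33.7 m/s
Converting: 33.7 m/s × 3.6 = 121 km/h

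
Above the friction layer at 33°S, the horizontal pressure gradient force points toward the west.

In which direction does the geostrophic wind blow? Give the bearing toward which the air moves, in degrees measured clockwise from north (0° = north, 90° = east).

180°

The pressure-gradient force points toward the west (bearing 270°).
Geostrophic balance: in the Southern Hemisphere the Coriolis force deflects motion to the left, so the geostrophic wind blows 90° to the left of the pressure-gradient force (low pressure on the right).
Rotating 270° by 90° counterclockwise gives 180° — the wind blows toward the south.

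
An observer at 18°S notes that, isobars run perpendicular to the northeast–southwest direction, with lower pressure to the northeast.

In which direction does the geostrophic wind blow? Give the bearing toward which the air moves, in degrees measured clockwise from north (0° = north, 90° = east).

315°

The pressure-gradient force points toward the northeast (bearing 045°).
Geostrophic balance: in the Southern Hemisphere the Coriolis force deflects motion to the left, so the geostrophic wind blows 90° to the left of the pressure-gradient force (low pressure on the right).
Rotating 045° by 90° counterclockwise gives 315° — the wind blows toward the northwest.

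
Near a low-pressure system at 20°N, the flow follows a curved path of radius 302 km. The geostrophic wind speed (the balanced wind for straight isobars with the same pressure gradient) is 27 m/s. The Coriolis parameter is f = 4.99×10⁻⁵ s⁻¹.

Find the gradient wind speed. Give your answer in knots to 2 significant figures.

Around a low, centrifugal force acts outward with Coriolis, so pressure-gradient force balances both:
(1/ρ)|∂P/∂n| = fV + V²/R  →  V² + fR·V − fR·V_g = 0
With fR = 4.99×10⁻⁵ × 302×10³ m = 15.1 m/s:
V = [−fR + √((fR)² + 4 fR V_g)]/2 = [−15.1 + √(15.1² + 4×15.1×27)]/2 = 14 m/s
Subgeostrophic (V < V_g = 27 m/s), as expected around a low.
Converting: 14 m/s × 1.944 = 27 knots

27 knots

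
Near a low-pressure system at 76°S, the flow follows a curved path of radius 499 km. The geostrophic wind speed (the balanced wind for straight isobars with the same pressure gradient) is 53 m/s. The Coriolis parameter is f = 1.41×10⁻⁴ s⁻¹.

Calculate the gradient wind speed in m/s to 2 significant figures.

Around a low, centrifugal force acts outward with Coriolis, so pressure-gradient force balances both:
(1/ρ)|∂P/∂n| = fV + V²/R  →  V² + fR·V − fR·V_g = 0
With fR = 1.41×10⁻⁴ × 499×10³ m = 70.4 m/s:
V = [−fR + √((fR)² + 4 fR V_g)]/2 = [−70.4 + √(70.4² + 4×70.4×53)]/2 = 35.3 m/s
Subgeostrophic (V < V_g = 53 m/s), as expected around a low.

35 m/s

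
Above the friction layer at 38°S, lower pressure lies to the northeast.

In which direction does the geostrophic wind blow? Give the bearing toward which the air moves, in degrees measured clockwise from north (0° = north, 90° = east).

315°

The pressure-gradient force points toward the northeast (bearing 045°).
Geostrophic balance: in the Southern Hemisphere the Coriolis force deflects motion to the left, so the geostrophic wind blows 90° to the left of the pressure-gradient force (low pressure on the right).
Rotating 045° by 90° counterclockwise gives 315° — the wind blows toward the northwest.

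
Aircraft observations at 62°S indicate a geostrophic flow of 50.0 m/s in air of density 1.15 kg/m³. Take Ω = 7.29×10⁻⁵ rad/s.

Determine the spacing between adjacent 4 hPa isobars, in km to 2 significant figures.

54 km

Coriolis parameter at 62°S:
f = 2Ω sin φ = 2 × 7.29×10⁻⁵ × sin 62° = 1.29×10⁻⁴ s⁻¹
Geostrophic balance rearranged: |∂P/∂n| = f ρ V_g
|∂P/∂n| = 1.29×10⁻⁴ × 1.15 × 50.0 = 7.40×10⁻³ Pa/m
Isobar spacing: Δn = ΔP/|∂P/∂n| = 400 Pa / 7.40×10⁻³ Pa/m = 54038 m ≈ 54 km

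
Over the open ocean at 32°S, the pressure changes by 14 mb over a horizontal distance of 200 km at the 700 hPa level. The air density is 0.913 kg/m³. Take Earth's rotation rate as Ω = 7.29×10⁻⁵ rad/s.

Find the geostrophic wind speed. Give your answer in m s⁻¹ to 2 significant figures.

Coriolis parameter at 32°S:
f = 2Ω sin φ = 2 × 7.29×10⁻⁵ × sin 32° = 7.73×10⁻⁵ s⁻¹
Pressure gradient: |∂P/∂n| = 1400 Pa / 200000 m = 7.00×10⁻³ Pa/m
Geostrophic balance (pressure-gradient force = Coriolis force):
V_g = (1/(fρ)) |∂P/∂n| = 7.00×10⁻³ / (7.73×10⁻⁵ × 0.913) = 99.2 m/s

99 m s⁻¹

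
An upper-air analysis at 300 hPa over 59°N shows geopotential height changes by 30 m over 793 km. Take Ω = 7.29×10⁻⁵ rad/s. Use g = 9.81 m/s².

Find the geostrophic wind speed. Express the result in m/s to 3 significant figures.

2.97 m/s

Coriolis parameter at 59°N:
f = 2Ω sin φ = 2 × 7.29×10⁻⁵ × sin 59° = 1.25×10⁻⁴ s⁻¹
Height gradient: |∂Z/∂n| = 30 m / 793000 m = 3.78×10⁻⁵
On a pressure surface, geostrophic balance gives V_g = (g/f)|∂Z/∂n|:
V_g = 9.81 × 3.78×10⁻⁵ / 1.25×10⁻⁴ = 2.97 m/s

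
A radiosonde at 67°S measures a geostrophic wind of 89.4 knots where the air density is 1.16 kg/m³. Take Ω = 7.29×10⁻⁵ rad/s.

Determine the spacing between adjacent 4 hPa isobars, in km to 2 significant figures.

56 km

Coriolis parameter at 67°S:
f = 2Ω sin φ = 2 × 7.29×10⁻⁵ × sin 67° = 1.34×10⁻⁴ s⁻¹
Wind speed in SI: 89.4 knots = 46.0 m/s
Geostrophic balance rearranged: |∂P/∂n| = f ρ V_g
|∂P/∂n| = 1.34×10⁻⁴ × 1.16 × 46.0 = 7.16×10⁻³ Pa/m
Isobar spacing: Δn = ΔP/|∂P/∂n| = 400 Pa / 7.16×10⁻³ Pa/m = 55865 m ≈ 56 km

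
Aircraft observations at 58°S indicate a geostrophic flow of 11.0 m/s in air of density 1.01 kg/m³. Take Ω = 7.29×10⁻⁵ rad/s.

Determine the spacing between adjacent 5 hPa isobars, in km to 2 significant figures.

360 km

Coriolis parameter at 58°S:
f = 2Ω sin φ = 2 × 7.29×10⁻⁵ × sin 58° = 1.24×10⁻⁴ s⁻¹
Geostrophic balance rearranged: |∂P/∂n| = f ρ V_g
|∂P/∂n| = 1.24×10⁻⁴ × 1.01 × 11.0 = 1.37×10⁻³ Pa/m
Isobar spacing: Δn = ΔP/|∂P/∂n| = 500 Pa / 1.37×10⁻³ Pa/m = 363980 m ≈ 360 km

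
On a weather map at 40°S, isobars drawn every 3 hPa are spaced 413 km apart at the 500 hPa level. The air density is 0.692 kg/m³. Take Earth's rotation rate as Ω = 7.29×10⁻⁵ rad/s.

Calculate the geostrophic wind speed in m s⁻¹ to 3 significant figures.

11.2 m s⁻¹

Coriolis parameter at 40°S:
f = 2Ω sin φ = 2 × 7.29×10⁻⁵ × sin 40° = 9.37×10⁻⁵ s⁻¹
Pressure gradient: |∂P/∂n| = 300 Pa / 413000 m = 7.26×10⁻⁴ Pa/m
Geostrophic balance (pressure-gradient force = Coriolis force):
V_g = (1/(fρ)) |∂P/∂n| = 7.26×10⁻⁴ / (9.37×10⁻⁵ × 0.692) = 11.2 m/s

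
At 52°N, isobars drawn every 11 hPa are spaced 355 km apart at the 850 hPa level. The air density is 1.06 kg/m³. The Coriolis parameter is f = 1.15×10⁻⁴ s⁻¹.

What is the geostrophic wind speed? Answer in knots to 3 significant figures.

Pressure gradient: |∂P/∂n| = 1100 Pa / 355000 m = 3.10×10⁻³ Pa/m
Geostrophic balance (pressure-gradient force = Coriolis force):
V_g = (1/(fρ)) |∂P/∂n| = 3.10×10⁻³ / (1.15×10⁻⁴ × 1.06) = 25.4 m/s
Converting: 25.4 m/s × 1.944 = 49.4 knots

49.4 knots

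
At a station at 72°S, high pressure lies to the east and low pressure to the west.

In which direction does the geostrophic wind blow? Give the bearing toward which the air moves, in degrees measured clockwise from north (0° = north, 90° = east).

180°

The pressure-gradient force points toward the west (bearing 270°).
Geostrophic balance: in the Southern Hemisphere the Coriolis force deflects motion to the left, so the geostrophic wind blows 90° to the left of the pressure-gradient force (low pressure on the right).
Rotating 270° by 90° counterclockwise gives 180° — the wind blows toward the south.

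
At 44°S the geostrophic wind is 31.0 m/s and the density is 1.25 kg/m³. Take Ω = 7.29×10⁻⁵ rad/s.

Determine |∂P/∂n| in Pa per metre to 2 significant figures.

3.9×10⁻³ Pa/m

Coriolis parameter at 44°S:
f = 2Ω sin φ = 2 × 7.29×10⁻⁵ × sin 44° = 1.01×10⁻⁴ s⁻¹
Geostrophic balance rearranged: |∂P/∂n| = f ρ V_g
|∂P/∂n| = 1.01×10⁻⁴ × 1.25 × 31.0 = 3.92×10⁻³ Pa/m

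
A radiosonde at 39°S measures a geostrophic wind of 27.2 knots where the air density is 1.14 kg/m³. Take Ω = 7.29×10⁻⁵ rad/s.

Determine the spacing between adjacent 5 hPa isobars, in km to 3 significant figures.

342 km

Coriolis parameter at 39°S:
f = 2Ω sin φ = 2 × 7.29×10⁻⁵ × sin 39° = 9.18×10⁻⁵ s⁻¹
Wind speed in SI: 27.2 knots = 14.0 m/s
Geostrophic balance rearranged: |∂P/∂n| = f ρ V_g
|∂P/∂n| = 9.18×10⁻⁵ × 1.14 × 14.0 = 1.46×10⁻³ Pa/m
Isobar spacing: Δn = ΔP/|∂P/∂n| = 500 Pa / 1.46×10⁻³ Pa/m = 341609 m ≈ 342 km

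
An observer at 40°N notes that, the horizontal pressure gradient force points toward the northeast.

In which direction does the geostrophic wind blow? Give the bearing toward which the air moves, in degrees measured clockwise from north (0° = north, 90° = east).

The pressure-gradient force points toward the northeast (bearing 045°).
Geostrophic balance: in the Northern Hemisphere the Coriolis force deflects motion to the right, so the geostrophic wind blows 90° to the right of the pressure-gradient force (low pressure on the left).
Rotating 045° by 90° clockwise gives 135° — the wind blows toward the southeast.

135°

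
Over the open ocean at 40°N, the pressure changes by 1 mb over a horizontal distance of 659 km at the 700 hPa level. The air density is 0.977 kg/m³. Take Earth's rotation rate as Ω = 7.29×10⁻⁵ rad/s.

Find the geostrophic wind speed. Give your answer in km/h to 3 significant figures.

5.97 km/h

Coriolis parameter at 40°N:
f = 2Ω sin φ = 2 × 7.29×10⁻⁵ × sin 40° = 9.37×10⁻⁵ s⁻¹
Pressure gradient: |∂P/∂n| = 100 Pa / 659000 m = 1.52×10⁻⁴ Pa/m
Geostrophic balance (pressure-gradient force = Coriolis force):
V_g = (1/(fρ)) |∂P/∂n| = 1.52×10⁻⁴ / (9.37×10⁻⁵ × 0.977) = 1.66 m/s
Converting: 1.66 m/s × 3.6 = 5.97 km/h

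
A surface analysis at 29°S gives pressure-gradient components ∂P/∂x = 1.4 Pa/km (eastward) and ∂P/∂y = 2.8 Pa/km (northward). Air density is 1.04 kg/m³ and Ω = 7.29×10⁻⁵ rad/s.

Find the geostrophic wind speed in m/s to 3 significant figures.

42.6 m/s

Coriolis parameter at 29°S:
f = 2Ω sin φ = 2 × 7.29×10⁻⁵ × sin 29° = 7.07×10⁻⁵ s⁻¹
In the Southern Hemisphere f is negative: f = −7.07×10⁻⁵ s⁻¹.
Component geostrophic relations (x east, y north):
u_g = −(1/(fρ)) ∂P/∂y,  v_g = (1/(fρ)) ∂P/∂x
u_g = −(2.8×10⁻³)/(−7.07×10⁻⁵ × 1.04) = 38.1 m/s;  v_g = (1.4×10⁻³)/(−7.07×10⁻⁵ × 1.04) = −19.0 m/s
|V_g| = √(u_g² + v_g²) = 42.6 m/s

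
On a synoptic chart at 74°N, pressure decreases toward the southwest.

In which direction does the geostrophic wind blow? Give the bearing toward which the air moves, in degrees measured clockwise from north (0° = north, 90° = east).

315°

The pressure-gradient force points toward the southwest (bearing 225°).
Geostrophic balance: in the Northern Hemisphere the Coriolis force deflects motion to the right, so the geostrophic wind blows 90° to the right of the pressure-gradient force (low pressure on the left).
Rotating 225° by 90° clockwise gives 315° — the wind blows toward the northwest.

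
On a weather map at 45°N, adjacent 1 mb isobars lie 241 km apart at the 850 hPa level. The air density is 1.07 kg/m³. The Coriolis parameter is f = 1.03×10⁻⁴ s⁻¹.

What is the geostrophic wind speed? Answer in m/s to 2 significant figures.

3.8 m/s

Pressure gradient: |∂P/∂n| = 100 Pa / 241000 m = 4.15×10⁻⁴ Pa/m
Geostrophic balance (pressure-gradient force = Coriolis force):
V_g = (1/(fρ)) |∂P/∂n| = 4.15×10⁻⁴ / (1.03×10⁻⁴ × 1.07) = 3.76 m/s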